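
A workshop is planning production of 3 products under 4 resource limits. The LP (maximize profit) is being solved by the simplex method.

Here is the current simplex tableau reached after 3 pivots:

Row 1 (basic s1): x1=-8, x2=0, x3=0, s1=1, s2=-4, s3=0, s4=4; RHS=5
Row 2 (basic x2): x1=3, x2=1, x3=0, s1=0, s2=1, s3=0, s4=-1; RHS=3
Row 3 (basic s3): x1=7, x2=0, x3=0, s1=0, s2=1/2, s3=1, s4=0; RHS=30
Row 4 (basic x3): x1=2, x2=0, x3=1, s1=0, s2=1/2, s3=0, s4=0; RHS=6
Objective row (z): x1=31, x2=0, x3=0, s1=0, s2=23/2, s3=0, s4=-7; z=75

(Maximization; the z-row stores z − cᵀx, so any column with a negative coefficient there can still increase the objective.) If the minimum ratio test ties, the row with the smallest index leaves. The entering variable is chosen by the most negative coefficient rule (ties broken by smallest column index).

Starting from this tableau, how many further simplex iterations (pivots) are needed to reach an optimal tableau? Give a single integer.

1

pivot: s4 in, s1 out → z = 335/4
No improving column remains; optimal.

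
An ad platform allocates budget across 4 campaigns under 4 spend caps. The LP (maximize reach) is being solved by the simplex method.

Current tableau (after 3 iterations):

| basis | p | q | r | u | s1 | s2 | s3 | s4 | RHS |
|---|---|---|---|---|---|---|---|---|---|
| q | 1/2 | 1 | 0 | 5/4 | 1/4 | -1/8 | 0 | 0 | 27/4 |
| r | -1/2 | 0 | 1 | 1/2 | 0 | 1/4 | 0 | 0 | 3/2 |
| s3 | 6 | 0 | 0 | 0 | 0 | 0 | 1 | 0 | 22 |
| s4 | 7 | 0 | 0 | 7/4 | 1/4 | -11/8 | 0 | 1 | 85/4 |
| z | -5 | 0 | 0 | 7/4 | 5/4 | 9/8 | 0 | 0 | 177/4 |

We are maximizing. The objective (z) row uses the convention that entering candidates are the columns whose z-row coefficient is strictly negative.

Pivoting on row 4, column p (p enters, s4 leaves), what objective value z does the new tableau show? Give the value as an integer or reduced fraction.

416/7

Minimum ratio for p: (85/4)/7 = 85/28.
z changes by −(z-row coeff of p)·ratio = −(-5)·(85/28) = 425/28.
New z = 177/4 + (425/28) = 416/7.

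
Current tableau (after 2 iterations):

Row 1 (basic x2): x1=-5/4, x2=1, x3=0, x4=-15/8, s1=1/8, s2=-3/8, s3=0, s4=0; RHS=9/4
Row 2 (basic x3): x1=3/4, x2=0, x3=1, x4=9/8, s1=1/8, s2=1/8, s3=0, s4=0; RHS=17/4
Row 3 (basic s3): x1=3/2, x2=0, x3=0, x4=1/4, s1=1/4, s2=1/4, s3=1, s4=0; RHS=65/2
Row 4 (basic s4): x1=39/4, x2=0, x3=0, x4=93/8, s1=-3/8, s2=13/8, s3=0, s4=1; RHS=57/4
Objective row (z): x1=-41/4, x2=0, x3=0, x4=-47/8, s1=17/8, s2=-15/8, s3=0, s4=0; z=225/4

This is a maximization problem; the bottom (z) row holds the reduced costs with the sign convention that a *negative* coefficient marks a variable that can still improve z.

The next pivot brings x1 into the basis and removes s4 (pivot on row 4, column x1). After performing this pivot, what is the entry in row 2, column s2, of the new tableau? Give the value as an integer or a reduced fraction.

Pivot element is row 4, column x1: 39/4.
Normalize row 4: new (row 4, s2) = (13/8)/(39/4) = 1/6.
row 2 ← row 2 − (3/4)·(new row 4): 1/8 − (3/4)·(1/6) = 0.

0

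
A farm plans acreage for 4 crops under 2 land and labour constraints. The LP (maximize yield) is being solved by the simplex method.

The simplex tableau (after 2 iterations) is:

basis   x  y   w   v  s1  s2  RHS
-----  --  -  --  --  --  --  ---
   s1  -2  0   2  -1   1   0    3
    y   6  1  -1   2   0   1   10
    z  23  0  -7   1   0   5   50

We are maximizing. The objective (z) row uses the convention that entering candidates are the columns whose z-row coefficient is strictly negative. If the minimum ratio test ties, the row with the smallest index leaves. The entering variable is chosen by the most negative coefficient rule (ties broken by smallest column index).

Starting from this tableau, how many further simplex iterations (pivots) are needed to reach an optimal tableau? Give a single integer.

2

pivot: w in, s1 out → z = 121/2
pivot: v in, y out → z = 239/3
No improving column remains; optimal.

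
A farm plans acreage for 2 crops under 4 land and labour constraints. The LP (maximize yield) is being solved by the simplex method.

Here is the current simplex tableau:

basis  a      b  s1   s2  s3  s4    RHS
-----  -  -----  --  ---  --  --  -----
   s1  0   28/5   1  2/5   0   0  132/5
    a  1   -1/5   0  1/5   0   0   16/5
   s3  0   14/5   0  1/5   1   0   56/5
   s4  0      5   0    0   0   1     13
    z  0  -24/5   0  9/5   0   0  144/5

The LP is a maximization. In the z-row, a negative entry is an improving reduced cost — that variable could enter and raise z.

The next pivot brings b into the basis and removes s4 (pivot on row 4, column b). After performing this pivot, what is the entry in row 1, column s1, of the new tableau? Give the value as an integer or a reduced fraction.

1

Pivot element is row 4, column b: 5.
Normalize row 4: new (row 4, s1) = 0/5 = 0.
row 1 ← row 1 − (28/5)·(new row 4): 1 − (28/5)·0 = 1.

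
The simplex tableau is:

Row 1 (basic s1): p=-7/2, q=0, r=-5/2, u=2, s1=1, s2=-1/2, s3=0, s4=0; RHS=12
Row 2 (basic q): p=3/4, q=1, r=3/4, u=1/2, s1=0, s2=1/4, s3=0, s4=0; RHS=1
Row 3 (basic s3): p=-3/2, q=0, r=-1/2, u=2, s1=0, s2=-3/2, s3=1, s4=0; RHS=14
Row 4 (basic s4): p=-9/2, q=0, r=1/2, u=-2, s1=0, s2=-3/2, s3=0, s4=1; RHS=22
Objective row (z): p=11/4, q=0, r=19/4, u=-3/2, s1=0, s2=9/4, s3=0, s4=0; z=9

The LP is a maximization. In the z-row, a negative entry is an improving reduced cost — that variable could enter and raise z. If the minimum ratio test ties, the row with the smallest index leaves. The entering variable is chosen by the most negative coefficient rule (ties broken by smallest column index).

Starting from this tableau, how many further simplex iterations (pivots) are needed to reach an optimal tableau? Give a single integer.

1

pivot: u in, q out → z = 12
No improving column remains; optimal.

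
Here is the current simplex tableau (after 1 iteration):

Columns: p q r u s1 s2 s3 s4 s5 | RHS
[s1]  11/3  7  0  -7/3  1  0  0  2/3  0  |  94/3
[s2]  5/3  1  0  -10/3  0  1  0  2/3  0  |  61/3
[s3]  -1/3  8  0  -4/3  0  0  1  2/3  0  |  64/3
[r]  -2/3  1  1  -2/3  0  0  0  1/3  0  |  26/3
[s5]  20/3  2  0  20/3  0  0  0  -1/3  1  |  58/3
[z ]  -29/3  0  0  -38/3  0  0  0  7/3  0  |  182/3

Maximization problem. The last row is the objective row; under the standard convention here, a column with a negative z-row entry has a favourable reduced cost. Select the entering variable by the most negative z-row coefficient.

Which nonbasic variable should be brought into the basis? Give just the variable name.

u

Objective-row coefficients: p: -29/3, q: 0, r: 0, u: -38/3, s1: 0, s2: 0, s3: 0, s4: 7/3, s5: 0.
The most negative is -38/3 in column u, so u enters.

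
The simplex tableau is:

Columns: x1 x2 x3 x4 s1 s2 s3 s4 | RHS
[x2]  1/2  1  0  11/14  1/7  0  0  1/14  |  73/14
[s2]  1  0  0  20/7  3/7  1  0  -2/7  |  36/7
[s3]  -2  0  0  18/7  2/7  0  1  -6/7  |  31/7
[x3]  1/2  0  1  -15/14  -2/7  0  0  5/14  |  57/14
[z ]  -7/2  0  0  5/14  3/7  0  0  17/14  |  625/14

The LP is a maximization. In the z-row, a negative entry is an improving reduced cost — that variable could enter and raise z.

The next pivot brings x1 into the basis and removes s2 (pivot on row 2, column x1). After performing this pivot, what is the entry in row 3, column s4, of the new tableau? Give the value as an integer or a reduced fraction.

-10/7

Pivot element is row 2, column x1: 1.
Normalize row 2: new (row 2, s4) = (-2/7)/1 = -2/7.
row 3 ← row 3 − (-2)·(new row 2): -6/7 − (-2)·(-2/7) = -10/7.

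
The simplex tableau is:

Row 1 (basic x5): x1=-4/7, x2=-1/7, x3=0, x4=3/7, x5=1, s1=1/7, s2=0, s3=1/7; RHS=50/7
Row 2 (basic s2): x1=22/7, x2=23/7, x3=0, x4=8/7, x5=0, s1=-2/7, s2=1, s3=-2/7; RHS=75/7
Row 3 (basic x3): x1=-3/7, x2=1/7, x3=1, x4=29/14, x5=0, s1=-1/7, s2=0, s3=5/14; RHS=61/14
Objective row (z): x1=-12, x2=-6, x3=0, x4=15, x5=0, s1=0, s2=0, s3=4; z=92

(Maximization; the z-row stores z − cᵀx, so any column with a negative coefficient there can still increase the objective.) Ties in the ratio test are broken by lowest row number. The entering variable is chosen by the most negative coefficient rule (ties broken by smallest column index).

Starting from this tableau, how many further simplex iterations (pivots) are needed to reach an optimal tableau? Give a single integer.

pivot: x1 in, s2 out → z = 1462/11
pivot: s1 in, x5 out → z = 242
No improving column remains; optimal.

2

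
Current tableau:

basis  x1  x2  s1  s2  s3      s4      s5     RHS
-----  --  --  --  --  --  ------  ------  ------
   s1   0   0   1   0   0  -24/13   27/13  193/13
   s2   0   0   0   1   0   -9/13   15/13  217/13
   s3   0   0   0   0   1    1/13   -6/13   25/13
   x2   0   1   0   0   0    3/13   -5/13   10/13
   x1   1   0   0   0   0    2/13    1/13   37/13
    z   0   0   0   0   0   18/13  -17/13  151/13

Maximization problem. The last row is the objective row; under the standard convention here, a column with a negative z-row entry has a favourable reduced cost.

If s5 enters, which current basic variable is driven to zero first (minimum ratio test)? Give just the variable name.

Ratios: row 1 (s1): (193/13)/(27/13) = 193/27; row 2 (s2): (217/13)/(15/13) = 217/15; row 3 (s3): entry -6/13 ≤ 0, skip; row 4 (x2): entry -5/13 ≤ 0, skip; row 5 (x1): (37/13)/(1/13) = 37.
Minimum ratio 193/27 is in the s1 row, so s1 leaves.

s1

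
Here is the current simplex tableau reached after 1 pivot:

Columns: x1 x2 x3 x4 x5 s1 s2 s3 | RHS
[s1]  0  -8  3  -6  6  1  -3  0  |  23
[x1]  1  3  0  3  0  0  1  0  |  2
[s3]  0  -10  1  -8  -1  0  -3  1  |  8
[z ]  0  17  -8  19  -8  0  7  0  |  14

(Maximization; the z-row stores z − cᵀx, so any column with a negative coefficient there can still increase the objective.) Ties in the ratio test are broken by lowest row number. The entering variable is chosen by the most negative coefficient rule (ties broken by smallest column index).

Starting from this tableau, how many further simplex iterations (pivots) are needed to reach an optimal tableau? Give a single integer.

pivot: x3 in, s1 out → z = 226/3
pivot: x2 in, x1 out → z = 704/9
No improving column remains; optimal.

2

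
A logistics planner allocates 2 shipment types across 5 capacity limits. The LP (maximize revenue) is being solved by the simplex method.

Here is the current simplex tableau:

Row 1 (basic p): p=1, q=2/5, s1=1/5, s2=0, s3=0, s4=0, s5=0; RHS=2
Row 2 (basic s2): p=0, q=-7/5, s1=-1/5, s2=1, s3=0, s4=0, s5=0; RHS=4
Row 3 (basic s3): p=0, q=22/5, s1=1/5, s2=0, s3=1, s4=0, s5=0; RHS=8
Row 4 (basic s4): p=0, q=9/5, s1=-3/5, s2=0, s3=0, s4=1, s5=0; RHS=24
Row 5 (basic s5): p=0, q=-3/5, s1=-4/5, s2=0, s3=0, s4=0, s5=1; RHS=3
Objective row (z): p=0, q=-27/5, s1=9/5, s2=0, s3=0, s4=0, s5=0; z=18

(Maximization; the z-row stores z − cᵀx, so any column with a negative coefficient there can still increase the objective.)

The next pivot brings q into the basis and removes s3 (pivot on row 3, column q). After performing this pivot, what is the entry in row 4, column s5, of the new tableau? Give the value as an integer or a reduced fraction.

0

Pivot element is row 3, column q: 22/5.
Normalize row 3: new (row 3, s5) = 0/(22/5) = 0.
row 4 ← row 4 − (9/5)·(new row 3): 0 − (9/5)·0 = 0.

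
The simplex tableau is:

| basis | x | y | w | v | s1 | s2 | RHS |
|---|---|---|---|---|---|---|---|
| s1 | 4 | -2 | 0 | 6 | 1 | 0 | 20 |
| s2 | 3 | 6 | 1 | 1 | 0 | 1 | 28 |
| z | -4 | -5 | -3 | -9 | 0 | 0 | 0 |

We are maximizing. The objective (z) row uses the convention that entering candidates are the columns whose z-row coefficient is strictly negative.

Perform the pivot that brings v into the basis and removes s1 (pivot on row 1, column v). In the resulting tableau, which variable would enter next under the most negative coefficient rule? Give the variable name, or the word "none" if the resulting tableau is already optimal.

y

Pivot element 6. New z-row = old z-row − (-9)·(row 1/6).
Updated z-row coefficients: x: 2, y: -8, w: -3, v: 0, s1: 3/2, s2: 0.
The most negative is -8 in column y, so y would enter next.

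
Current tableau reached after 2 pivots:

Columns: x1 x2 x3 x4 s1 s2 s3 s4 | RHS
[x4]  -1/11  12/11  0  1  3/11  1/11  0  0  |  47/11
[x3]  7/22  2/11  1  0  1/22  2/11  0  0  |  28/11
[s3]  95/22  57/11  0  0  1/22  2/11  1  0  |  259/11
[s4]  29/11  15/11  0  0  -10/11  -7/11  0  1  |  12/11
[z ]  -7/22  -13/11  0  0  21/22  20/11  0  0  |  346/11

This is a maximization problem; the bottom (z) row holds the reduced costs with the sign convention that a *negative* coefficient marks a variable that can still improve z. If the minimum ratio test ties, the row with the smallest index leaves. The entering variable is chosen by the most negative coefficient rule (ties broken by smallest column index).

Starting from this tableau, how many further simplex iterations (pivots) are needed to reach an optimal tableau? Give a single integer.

1

pivot: x2 in, s4 out → z = 162/5
No improving column remains; optimal.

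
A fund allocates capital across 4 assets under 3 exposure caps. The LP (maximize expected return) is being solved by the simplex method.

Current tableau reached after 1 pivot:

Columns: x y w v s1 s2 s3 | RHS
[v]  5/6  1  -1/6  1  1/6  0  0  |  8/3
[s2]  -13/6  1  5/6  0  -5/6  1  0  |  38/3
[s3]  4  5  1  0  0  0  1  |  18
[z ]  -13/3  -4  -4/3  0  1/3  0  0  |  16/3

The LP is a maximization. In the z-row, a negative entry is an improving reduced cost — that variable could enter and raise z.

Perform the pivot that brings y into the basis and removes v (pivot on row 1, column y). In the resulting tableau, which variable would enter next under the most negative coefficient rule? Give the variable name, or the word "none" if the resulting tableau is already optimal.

w

Pivot element 1. New z-row = old z-row − (-4)·(row 1/1).
Updated z-row coefficients: x: -1, y: 0, w: -2, v: 4, s1: 1, s2: 0, s3: 0.
The most negative is -2 in column w, so w would enter next.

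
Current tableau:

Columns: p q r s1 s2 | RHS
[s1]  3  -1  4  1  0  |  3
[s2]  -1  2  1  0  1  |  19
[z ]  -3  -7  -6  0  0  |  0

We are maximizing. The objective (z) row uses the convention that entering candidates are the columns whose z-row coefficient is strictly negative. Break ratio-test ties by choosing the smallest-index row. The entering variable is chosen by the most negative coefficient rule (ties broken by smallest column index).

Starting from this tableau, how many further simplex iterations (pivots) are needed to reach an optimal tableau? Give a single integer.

2

pivot: q in, s2 out → z = 133/2
pivot: p in, s1 out → z = 99
No improving column remains; optimal.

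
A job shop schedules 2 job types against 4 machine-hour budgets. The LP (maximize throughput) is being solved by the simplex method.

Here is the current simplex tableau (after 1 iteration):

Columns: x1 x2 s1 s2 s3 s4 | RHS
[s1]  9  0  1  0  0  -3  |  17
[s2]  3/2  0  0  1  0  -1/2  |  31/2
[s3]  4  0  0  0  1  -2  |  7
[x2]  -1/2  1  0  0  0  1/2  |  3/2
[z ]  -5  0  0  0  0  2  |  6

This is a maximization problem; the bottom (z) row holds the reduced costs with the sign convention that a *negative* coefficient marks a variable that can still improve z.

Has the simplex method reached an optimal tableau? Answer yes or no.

no

Column x1 has objective-row coefficient -5, which is negative; an improving pivot exists, so not yet optimal.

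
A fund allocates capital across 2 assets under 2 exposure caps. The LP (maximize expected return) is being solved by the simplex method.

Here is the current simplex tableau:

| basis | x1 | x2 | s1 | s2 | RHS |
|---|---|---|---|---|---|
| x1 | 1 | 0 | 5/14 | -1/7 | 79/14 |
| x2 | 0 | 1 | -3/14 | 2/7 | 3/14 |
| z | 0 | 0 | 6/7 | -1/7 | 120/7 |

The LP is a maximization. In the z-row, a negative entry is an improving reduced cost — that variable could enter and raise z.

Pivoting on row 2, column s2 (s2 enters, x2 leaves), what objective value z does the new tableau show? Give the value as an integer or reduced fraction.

69/4

Minimum ratio for s2: (3/14)/(2/7) = 3/4.
z changes by −(z-row coeff of s2)·ratio = −(-1/7)·(3/4) = 3/28.
New z = 120/7 + (3/28) = 69/4.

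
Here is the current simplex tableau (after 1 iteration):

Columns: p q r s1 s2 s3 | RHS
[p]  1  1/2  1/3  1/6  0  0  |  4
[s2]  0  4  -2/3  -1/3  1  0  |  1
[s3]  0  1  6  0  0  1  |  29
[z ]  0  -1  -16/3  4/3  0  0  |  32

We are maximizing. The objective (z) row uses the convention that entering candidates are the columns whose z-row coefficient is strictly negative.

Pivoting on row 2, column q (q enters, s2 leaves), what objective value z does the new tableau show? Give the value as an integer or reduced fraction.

Minimum ratio for q: 1/4 = 1/4.
z changes by −(z-row coeff of q)·ratio = −(-1)·(1/4) = 1/4.
New z = 32 + (1/4) = 129/4.

129/4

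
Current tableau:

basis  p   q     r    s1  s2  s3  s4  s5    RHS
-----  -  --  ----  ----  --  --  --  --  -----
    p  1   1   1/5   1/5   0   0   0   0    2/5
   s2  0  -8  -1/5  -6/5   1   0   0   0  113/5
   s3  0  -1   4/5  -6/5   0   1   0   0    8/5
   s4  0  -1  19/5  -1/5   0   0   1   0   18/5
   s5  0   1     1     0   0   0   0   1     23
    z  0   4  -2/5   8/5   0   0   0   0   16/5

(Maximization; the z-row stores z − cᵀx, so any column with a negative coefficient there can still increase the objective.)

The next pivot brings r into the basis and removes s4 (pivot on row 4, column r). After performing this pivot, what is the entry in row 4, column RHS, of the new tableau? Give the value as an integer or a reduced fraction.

Pivot element is row 4, column r: 19/5.
Normalize row 4: new (row 4, RHS) = (18/5)/(19/5) = 18/19.
Row 4 is the pivot row, so the entry is 18/19.

18/19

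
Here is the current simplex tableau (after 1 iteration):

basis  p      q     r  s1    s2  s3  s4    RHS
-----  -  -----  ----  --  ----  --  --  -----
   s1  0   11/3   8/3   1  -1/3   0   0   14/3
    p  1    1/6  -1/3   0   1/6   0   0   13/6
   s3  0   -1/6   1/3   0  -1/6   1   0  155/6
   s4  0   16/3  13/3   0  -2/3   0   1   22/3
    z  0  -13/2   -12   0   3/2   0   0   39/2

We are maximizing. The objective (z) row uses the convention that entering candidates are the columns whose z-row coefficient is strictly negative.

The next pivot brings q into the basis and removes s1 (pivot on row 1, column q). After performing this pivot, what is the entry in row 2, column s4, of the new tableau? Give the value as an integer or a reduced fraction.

0

Pivot element is row 1, column q: 11/3.
Normalize row 1: new (row 1, s4) = 0/(11/3) = 0.
row 2 ← row 2 − (1/6)·(new row 1): 0 − (1/6)·0 = 0.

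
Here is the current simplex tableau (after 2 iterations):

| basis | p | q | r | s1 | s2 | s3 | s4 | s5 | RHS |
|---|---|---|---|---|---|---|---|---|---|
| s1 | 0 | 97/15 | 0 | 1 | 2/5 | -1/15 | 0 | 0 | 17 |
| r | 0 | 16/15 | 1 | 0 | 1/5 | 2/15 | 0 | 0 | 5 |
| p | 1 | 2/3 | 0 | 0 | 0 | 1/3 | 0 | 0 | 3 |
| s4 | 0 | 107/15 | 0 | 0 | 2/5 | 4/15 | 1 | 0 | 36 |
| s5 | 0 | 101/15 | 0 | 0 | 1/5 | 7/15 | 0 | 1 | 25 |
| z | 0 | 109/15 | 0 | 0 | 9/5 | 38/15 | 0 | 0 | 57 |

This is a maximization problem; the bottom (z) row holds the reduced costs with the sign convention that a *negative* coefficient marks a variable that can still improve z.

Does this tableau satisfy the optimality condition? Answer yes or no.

No objective-row coefficient is strictly negative, so no entering variable exists; the tableau is optimal.

yes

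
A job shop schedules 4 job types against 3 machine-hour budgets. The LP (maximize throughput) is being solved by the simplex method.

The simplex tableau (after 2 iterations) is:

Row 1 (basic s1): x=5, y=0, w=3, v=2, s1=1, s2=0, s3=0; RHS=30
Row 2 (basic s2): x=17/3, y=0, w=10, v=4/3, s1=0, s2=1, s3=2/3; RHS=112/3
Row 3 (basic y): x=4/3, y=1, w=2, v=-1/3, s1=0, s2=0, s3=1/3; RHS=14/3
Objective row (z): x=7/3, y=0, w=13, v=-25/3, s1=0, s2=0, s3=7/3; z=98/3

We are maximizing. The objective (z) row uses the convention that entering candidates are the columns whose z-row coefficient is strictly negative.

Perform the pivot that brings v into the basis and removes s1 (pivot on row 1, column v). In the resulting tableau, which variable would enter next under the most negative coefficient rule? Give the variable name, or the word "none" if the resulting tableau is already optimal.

Pivot element 2. New z-row = old z-row − (-25/3)·(row 1/2).
Updated z-row coefficients: x: 139/6, y: 0, w: 51/2, v: 0, s1: 25/6, s2: 0, s3: 7/3.
No coefficient is strictly negative; the tableau after this pivot is optimal.

none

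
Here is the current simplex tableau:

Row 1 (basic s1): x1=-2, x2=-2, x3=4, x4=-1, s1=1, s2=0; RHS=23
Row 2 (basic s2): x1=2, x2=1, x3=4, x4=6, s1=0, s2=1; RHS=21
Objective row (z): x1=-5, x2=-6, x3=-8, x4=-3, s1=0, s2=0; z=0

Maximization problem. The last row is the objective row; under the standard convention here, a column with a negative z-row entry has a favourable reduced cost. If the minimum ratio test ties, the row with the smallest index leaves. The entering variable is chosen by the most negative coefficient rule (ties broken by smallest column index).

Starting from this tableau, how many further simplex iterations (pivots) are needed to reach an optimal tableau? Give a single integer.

2

pivot: x3 in, s2 out → z = 42
pivot: x2 in, x3 out → z = 126
No improving column remains; optimal.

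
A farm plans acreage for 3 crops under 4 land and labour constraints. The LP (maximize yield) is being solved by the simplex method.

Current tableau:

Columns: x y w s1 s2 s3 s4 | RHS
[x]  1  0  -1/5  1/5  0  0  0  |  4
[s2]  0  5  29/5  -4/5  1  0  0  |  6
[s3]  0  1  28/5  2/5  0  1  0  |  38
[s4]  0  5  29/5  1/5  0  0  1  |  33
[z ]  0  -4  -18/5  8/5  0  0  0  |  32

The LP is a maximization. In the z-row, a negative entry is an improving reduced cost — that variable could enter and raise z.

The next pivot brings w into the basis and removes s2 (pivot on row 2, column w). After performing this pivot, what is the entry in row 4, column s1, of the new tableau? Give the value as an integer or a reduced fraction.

1

Pivot element is row 2, column w: 29/5.
Normalize row 2: new (row 2, s1) = (-4/5)/(29/5) = -4/29.
row 4 ← row 4 − (29/5)·(new row 2): 1/5 − (29/5)·(-4/29) = 1.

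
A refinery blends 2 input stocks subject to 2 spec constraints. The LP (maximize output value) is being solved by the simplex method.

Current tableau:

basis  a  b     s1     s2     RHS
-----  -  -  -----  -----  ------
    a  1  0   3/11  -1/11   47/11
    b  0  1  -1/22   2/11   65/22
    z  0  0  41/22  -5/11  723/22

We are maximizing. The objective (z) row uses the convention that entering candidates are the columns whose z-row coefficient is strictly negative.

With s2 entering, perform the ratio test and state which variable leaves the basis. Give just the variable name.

Ratios: row 1 (a): entry -1/11 ≤ 0, skip; row 2 (b): (65/22)/(2/11) = 65/4.
Minimum ratio 65/4 is in the b row, so b leaves.

b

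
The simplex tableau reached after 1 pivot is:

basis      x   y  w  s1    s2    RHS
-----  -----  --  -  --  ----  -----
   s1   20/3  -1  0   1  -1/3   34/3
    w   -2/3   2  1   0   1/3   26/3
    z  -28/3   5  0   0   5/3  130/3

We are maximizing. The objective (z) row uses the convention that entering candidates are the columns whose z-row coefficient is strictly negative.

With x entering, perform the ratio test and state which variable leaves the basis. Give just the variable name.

s1

Ratios: row 1 (s1): (34/3)/(20/3) = 17/10; row 2 (w): entry -2/3 ≤ 0, skip.
Minimum ratio 17/10 is in the s1 row, so s1 leaves.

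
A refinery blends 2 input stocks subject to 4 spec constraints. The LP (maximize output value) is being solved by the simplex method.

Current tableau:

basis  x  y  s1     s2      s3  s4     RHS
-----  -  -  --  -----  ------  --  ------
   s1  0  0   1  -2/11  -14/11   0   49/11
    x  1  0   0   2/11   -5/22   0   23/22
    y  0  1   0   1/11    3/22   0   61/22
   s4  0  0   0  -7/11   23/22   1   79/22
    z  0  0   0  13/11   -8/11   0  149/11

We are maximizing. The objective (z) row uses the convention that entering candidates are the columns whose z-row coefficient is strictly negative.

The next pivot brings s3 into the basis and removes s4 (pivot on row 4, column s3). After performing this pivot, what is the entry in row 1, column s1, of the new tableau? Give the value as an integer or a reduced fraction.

1

Pivot element is row 4, column s3: 23/22.
Normalize row 4: new (row 4, s1) = 0/(23/22) = 0.
row 1 ← row 1 − (-14/11)·(new row 4): 1 − (-14/11)·0 = 1.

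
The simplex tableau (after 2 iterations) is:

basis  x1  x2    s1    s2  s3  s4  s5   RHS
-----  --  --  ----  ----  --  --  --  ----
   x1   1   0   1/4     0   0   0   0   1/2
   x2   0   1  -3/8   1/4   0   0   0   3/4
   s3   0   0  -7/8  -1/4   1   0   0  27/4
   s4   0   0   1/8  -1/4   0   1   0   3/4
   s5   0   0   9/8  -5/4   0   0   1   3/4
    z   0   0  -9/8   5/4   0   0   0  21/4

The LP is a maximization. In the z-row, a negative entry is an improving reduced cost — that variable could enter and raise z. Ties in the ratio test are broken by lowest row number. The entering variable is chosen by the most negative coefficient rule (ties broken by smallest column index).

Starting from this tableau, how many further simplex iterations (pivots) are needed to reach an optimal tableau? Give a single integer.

1

pivot: s1 in, s5 out → z = 6
No improving column remains; optimal.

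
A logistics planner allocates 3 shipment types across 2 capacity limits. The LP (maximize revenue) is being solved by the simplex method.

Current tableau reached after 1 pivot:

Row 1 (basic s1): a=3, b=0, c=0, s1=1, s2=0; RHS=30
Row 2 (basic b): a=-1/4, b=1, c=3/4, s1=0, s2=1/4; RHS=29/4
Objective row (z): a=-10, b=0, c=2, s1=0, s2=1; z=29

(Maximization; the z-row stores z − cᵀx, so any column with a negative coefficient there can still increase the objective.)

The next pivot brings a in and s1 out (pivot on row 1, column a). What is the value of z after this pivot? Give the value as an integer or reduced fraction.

129

Minimum ratio for a: 30/3 = 10.
z changes by −(z-row coeff of a)·ratio = −(-10)·10 = 100.
New z = 29 + 100 = 129.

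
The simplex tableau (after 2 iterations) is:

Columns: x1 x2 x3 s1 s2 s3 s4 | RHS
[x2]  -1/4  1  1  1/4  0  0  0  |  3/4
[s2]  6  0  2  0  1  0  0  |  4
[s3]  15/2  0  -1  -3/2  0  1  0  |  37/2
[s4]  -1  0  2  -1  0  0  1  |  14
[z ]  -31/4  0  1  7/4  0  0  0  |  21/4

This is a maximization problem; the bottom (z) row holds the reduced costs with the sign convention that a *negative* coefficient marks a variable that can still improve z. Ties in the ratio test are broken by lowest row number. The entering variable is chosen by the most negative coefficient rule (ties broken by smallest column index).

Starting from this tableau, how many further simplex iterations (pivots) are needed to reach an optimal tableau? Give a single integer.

1

pivot: x1 in, s2 out → z = 125/12
No improving column remains; optimal.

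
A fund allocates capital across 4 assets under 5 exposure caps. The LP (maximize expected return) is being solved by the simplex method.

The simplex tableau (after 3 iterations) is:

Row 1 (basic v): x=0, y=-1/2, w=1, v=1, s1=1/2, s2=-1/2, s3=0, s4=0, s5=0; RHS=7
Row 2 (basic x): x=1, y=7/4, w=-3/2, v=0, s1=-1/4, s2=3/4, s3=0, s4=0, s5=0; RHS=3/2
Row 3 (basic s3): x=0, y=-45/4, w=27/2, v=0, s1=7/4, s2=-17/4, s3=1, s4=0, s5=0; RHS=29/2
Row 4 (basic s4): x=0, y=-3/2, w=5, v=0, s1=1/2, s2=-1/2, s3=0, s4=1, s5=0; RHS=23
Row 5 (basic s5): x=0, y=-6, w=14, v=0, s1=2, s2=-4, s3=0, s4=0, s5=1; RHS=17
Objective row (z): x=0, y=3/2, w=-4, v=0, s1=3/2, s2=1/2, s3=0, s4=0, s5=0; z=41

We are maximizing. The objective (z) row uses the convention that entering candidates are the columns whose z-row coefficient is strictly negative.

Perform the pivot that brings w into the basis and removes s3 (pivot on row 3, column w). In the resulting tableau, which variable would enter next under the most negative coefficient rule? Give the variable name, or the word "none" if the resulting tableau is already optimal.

Pivot element 27/2. New z-row = old z-row − (-4)·(row 3/(27/2)).
Updated z-row coefficients: x: 0, y: -11/6, w: 0, v: 0, s1: 109/54, s2: -41/54, s3: 8/27, s4: 0, s5: 0.
The most negative is -11/6 in column y, so y would enter next.

y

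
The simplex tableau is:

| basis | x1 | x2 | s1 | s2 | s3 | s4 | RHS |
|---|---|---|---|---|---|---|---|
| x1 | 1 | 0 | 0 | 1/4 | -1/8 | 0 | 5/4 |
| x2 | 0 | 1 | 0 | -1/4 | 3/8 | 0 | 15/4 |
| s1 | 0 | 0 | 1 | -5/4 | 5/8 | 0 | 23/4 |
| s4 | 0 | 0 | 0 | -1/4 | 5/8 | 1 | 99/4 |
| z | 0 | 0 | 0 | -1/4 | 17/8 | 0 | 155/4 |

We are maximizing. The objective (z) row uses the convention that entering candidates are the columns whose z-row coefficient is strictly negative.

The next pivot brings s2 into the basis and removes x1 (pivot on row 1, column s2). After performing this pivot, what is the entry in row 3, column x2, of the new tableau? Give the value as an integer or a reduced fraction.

Pivot element is row 1, column s2: 1/4.
Normalize row 1: new (row 1, x2) = 0/(1/4) = 0.
row 3 ← row 3 − (-5/4)·(new row 1): 0 − (-5/4)·0 = 0.

0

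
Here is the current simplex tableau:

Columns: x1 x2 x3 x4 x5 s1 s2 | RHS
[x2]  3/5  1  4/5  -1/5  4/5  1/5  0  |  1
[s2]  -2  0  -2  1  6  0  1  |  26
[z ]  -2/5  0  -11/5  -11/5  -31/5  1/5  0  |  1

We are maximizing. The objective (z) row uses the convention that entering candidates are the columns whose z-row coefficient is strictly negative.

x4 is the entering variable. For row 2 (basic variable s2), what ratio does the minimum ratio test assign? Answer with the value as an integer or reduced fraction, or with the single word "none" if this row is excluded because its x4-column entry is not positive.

26

Ratio = RHS / (x4 entry) = 26 / 1 = 26.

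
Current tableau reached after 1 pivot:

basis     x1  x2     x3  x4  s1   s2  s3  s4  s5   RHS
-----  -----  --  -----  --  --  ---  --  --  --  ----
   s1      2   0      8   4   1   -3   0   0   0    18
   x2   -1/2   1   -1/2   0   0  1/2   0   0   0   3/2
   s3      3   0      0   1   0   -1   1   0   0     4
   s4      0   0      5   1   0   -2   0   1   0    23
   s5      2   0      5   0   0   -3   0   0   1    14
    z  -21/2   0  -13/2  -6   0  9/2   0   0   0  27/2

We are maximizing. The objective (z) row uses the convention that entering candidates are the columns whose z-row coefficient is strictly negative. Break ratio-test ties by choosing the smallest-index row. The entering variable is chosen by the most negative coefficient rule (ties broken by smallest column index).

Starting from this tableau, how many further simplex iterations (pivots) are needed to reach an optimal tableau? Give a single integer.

pivot: x1 in, s3 out → z = 55/2
pivot: x3 in, s1 out → z = 959/24
pivot: s2 in, x2 out → z = 494/9
No improving column remains; optimal.

3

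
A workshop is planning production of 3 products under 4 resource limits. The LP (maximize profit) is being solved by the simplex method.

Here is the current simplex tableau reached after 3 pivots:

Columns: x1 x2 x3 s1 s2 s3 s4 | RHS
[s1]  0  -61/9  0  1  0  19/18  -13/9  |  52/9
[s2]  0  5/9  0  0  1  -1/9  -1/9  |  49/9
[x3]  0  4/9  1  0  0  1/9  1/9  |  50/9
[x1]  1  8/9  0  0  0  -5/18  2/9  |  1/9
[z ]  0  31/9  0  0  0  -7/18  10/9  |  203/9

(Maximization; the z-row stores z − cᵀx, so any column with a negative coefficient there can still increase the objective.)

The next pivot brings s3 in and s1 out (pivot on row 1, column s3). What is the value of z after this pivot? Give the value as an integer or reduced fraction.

Minimum ratio for s3: (52/9)/(19/18) = 104/19.
z changes by −(z-row coeff of s3)·ratio = −(-7/18)·(104/19) = 364/171.
New z = 203/9 + (364/171) = 469/19.

469/19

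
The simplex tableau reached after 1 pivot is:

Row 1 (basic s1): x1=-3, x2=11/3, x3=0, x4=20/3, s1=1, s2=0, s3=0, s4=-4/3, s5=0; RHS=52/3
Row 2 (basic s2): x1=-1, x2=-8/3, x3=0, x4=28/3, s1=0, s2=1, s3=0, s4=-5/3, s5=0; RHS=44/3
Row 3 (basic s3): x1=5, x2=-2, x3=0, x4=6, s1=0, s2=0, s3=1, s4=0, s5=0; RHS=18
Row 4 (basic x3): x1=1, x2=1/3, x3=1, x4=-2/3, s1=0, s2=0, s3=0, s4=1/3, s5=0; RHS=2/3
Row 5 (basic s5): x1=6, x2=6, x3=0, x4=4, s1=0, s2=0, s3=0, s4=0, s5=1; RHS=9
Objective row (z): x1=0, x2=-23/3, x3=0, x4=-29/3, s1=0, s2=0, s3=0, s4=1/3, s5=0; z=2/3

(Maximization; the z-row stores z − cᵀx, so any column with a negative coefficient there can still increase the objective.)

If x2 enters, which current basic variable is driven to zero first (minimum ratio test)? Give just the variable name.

Ratios: row 1 (s1): (52/3)/(11/3) = 52/11; row 2 (s2): entry -8/3 ≤ 0, skip; row 3 (s3): entry -2 ≤ 0, skip; row 4 (x3): (2/3)/(1/3) = 2; row 5 (s5): 9/6 = 3/2.
Minimum ratio 3/2 is in the s5 row, so s5 leaves.

s5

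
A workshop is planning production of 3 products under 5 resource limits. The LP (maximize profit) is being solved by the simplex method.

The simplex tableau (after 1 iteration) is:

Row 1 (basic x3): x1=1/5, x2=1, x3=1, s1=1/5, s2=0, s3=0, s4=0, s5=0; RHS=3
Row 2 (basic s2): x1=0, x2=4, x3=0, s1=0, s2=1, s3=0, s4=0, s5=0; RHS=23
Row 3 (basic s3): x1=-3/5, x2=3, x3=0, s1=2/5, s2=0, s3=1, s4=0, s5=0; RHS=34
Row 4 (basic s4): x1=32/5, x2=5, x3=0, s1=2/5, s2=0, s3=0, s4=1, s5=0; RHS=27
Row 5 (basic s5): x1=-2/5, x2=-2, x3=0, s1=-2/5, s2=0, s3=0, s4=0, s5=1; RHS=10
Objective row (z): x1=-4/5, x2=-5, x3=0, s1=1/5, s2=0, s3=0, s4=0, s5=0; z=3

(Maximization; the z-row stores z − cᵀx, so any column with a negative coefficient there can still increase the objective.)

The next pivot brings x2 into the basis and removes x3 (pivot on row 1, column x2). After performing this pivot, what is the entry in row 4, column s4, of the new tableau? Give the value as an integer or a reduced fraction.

Pivot element is row 1, column x2: 1.
Normalize row 1: new (row 1, s4) = 0/1 = 0.
row 4 ← row 4 − 5·(new row 1): 1 − 5·0 = 1.

1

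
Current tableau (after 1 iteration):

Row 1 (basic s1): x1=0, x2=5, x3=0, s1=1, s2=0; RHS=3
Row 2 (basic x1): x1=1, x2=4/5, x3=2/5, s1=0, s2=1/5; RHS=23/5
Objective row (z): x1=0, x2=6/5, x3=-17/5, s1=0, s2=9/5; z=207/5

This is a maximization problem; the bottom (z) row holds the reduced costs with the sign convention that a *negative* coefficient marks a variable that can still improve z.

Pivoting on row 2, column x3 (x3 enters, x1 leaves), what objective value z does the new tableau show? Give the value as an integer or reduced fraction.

161/2

Minimum ratio for x3: (23/5)/(2/5) = 23/2.
z changes by −(z-row coeff of x3)·ratio = −(-17/5)·(23/2) = 391/10.
New z = 207/5 + (391/10) = 161/2.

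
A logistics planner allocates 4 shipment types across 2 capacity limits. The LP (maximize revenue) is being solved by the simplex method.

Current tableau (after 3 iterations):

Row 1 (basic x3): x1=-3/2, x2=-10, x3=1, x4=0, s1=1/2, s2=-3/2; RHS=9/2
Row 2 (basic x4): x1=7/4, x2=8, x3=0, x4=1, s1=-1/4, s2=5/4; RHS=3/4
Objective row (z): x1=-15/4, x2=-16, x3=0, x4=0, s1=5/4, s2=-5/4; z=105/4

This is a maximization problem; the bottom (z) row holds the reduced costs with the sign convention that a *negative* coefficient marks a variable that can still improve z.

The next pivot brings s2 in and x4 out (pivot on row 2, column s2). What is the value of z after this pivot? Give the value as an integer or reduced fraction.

Minimum ratio for s2: (3/4)/(5/4) = 3/5.
z changes by −(z-row coeff of s2)·ratio = −(-5/4)·(3/5) = 3/4.
New z = 105/4 + (3/4) = 27.

27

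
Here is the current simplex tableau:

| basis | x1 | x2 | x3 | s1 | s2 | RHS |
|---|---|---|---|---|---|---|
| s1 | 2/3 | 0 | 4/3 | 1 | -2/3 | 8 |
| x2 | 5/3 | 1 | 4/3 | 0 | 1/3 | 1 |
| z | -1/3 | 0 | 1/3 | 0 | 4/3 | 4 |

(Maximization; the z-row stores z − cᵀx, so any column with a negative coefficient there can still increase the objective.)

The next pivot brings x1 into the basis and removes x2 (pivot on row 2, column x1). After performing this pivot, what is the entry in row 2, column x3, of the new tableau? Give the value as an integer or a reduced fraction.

Pivot element is row 2, column x1: 5/3.
Normalize row 2: new (row 2, x3) = (4/3)/(5/3) = 4/5.
Row 2 is the pivot row, so the entry is 4/5.

4/5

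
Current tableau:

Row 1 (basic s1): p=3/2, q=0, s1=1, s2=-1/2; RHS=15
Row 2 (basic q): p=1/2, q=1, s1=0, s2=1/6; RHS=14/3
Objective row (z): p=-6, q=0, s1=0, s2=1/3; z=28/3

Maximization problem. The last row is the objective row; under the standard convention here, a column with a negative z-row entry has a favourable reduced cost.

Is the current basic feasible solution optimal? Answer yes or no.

Column p has objective-row coefficient -6, which is negative; an improving pivot exists, so not yet optimal.

no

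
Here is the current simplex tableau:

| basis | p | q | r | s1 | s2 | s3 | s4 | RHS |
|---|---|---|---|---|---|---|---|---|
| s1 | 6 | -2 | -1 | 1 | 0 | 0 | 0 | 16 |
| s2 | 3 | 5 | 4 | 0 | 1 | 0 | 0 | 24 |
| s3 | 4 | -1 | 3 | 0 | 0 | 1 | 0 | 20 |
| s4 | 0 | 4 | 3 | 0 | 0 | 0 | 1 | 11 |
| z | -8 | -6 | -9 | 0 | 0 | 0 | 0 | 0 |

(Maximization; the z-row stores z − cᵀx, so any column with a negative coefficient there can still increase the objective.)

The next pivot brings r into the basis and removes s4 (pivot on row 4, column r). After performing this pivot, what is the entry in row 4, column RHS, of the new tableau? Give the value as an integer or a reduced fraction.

11/3

Pivot element is row 4, column r: 3.
Normalize row 4: new (row 4, RHS) = 11/3 = 11/3.
Row 4 is the pivot row, so the entry is 11/3.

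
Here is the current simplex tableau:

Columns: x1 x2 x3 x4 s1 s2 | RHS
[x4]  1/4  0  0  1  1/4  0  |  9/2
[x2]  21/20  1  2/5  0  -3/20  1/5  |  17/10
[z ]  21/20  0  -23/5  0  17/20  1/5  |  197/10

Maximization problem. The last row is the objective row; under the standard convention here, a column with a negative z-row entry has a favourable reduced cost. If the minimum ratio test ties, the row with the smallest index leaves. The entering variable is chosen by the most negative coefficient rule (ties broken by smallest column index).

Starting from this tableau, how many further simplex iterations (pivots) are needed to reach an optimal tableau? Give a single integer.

pivot: x3 in, x2 out → z = 157/4
pivot: s1 in, x4 out → z = 55
No improving column remains; optimal.

2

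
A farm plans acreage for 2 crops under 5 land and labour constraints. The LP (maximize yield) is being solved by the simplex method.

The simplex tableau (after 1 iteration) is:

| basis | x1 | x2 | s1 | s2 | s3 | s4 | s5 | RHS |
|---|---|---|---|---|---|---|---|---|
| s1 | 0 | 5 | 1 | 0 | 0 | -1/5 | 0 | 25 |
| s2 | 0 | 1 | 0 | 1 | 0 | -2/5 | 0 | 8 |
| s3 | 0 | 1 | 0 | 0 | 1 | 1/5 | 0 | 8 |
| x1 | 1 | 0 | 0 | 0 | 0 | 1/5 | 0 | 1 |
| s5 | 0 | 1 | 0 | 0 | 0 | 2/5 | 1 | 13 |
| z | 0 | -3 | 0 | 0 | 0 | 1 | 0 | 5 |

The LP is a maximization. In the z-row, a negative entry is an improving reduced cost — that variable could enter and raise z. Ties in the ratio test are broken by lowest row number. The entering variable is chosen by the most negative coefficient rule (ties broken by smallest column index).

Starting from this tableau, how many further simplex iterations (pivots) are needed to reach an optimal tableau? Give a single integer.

1

pivot: x2 in, s1 out → z = 20
No improving column remains; optimal.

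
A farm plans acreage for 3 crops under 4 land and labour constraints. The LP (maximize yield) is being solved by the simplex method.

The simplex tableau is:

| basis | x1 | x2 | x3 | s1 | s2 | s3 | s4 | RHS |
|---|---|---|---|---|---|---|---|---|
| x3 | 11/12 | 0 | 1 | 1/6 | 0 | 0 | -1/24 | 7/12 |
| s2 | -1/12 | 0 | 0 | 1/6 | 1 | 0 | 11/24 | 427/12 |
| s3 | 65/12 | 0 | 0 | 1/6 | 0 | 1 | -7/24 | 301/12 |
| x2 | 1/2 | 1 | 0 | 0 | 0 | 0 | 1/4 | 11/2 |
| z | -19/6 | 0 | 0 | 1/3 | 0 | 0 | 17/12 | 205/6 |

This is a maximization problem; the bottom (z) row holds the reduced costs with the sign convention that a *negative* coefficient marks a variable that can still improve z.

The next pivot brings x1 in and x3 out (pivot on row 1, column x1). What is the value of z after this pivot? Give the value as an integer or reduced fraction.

Minimum ratio for x1: (7/12)/(11/12) = 7/11.
z changes by −(z-row coeff of x1)·ratio = −(-19/6)·(7/11) = 133/66.
New z = 205/6 + (133/66) = 398/11.

398/11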